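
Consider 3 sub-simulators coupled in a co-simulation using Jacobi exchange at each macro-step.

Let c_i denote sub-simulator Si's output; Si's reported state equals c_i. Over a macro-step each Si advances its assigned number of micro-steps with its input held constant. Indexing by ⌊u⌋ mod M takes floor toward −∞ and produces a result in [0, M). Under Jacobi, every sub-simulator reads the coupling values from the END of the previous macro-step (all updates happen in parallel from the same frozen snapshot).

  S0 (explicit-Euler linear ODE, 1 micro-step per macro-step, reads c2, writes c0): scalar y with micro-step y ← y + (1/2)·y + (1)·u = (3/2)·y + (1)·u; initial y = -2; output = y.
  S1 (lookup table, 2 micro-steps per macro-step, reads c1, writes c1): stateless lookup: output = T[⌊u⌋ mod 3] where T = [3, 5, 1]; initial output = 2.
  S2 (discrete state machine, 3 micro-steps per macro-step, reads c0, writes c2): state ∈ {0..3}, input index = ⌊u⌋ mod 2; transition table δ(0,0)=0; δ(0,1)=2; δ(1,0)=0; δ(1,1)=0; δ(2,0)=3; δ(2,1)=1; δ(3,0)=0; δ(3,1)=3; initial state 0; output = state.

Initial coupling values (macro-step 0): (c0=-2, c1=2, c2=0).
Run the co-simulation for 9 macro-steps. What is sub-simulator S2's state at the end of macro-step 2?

macro 1: S0 reads c2=0 → after 1×micro: -3; S1 reads c1=2 → after 2×micro: 1; S2 reads c0=-2 → after 3×micro: 0 ⇒ (c0=-3, c1=1, c2=0)
macro 2: S0 reads c2=0 → after 1×micro: -9/2; S1 reads c1=1 → after 2×micro: 5; S2 reads c0=-3 → after 3×micro: 0 ⇒ (c0=-9/2, c1=5, c2=0)
macro 3: S0 reads c2=0 → after 1×micro: -27/4; S1 reads c1=5 → after 2×micro: 1; S2 reads c0=-9/2 → after 3×micro: 0 ⇒ (c0=-27/4, c1=1, c2=0)
macro 4: S0 reads c2=0 → after 1×micro: -81/8; S1 reads c1=1 → after 2×micro: 5; S2 reads c0=-27/4 → after 3×micro: 0 ⇒ (c0=-81/8, c1=5, c2=0)
macro 5: S0 reads c2=0 → after 1×micro: -243/16; S1 reads c1=5 → after 2×micro: 1; S2 reads c0=-81/8 → after 3×micro: 0 ⇒ (c0=-243/16, c1=1, c2=0)
macro 6: S0 reads c2=0 → after 1×micro: -729/32; S1 reads c1=1 → after 2×micro: 5; S2 reads c0=-243/16 → after 3×micro: 0 ⇒ (c0=-729/32, c1=5, c2=0)
macro 7: S0 reads c2=0 → after 1×micro: -2187/64; S1 reads c1=5 → after 2×micro: 1; S2 reads c0=-729/32 → after 3×micro: 0 ⇒ (c0=-2187/64, c1=1, c2=0)
macro 8: S0 reads c2=0 → after 1×micro: -6561/128; S1 reads c1=1 → after 2×micro: 5; S2 reads c0=-2187/64 → after 3×micro: 0 ⇒ (c0=-6561/128, c1=5, c2=0)
macro 9: S0 reads c2=0 → after 1×micro: -19683/256; S1 reads c1=5 → after 2×micro: 1; S2 reads c0=-6561/128 → after 3×micro: 0 ⇒ (c0=-19683/256, c1=1, c2=0)

S2 state at macro-step 2 = 0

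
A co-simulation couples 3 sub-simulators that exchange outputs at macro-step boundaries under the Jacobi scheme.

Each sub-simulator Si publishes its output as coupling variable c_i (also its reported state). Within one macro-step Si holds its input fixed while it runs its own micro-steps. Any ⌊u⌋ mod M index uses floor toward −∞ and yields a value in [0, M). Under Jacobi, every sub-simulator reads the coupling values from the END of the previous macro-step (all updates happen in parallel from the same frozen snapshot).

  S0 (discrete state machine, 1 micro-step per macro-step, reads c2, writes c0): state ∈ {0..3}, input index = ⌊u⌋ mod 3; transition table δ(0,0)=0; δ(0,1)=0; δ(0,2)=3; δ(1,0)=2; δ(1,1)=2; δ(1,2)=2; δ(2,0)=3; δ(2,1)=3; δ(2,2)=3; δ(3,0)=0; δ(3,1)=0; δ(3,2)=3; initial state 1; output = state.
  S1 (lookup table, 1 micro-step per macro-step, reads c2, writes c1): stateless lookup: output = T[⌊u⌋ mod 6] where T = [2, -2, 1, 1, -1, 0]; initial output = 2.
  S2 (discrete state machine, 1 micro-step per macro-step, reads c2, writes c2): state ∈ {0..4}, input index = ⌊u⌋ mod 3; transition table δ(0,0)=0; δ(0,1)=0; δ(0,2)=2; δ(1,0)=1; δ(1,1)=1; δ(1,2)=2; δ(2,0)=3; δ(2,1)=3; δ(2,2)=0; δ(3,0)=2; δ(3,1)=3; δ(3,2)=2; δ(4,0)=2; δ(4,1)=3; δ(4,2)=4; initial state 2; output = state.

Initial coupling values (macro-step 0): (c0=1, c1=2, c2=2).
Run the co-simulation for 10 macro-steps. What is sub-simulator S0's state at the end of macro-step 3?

macro 1: S0 reads c2=2 → after 1×micro: 2; S1 reads c2=2 → after 1×micro: 1; S2 reads c2=2 → after 1×micro: 0 ⇒ (c0=2, c1=1, c2=0)
macro 2: S0 reads c2=0 → after 1×micro: 3; S1 reads c2=0 → after 1×micro: 2; S2 reads c2=0 → after 1×micro: 0 ⇒ (c0=3, c1=2, c2=0)
macro 3: S0 reads c2=0 → after 1×micro: 0; S1 reads c2=0 → after 1×micro: 2; S2 reads c2=0 → after 1×micro: 0 ⇒ (c0=0, c1=2, c2=0)
macro 4: S0 reads c2=0 → after 1×micro: 0; S1 reads c2=0 → after 1×micro: 2; S2 reads c2=0 → after 1×micro: 0 ⇒ (c0=0, c1=2, c2=0)
macro 5: S0 reads c2=0 → after 1×micro: 0; S1 reads c2=0 → after 1×micro: 2; S2 reads c2=0 → after 1×micro: 0 ⇒ (c0=0, c1=2, c2=0)
macro 6: S0 reads c2=0 → after 1×micro: 0; S1 reads c2=0 → after 1×micro: 2; S2 reads c2=0 → after 1×micro: 0 ⇒ (c0=0, c1=2, c2=0)
macro 7: S0 reads c2=0 → after 1×micro: 0; S1 reads c2=0 → after 1×micro: 2; S2 reads c2=0 → after 1×micro: 0 ⇒ (c0=0, c1=2, c2=0)
macro 8: S0 reads c2=0 → after 1×micro: 0; S1 reads c2=0 → after 1×micro: 2; S2 reads c2=0 → after 1×micro: 0 ⇒ (c0=0, c1=2, c2=0)
macro 9: S0 reads c2=0 → after 1×micro: 0; S1 reads c2=0 → after 1×micro: 2; S2 reads c2=0 → after 1×micro: 0 ⇒ (c0=0, c1=2, c2=0)
macro 10: S0 reads c2=0 → after 1×micro: 0; S1 reads c2=0 → after 1×micro: 2; S2 reads c2=0 → after 1×micro: 0 ⇒ (c0=0, c1=2, c2=0)

S0 state at macro-step 3 = 0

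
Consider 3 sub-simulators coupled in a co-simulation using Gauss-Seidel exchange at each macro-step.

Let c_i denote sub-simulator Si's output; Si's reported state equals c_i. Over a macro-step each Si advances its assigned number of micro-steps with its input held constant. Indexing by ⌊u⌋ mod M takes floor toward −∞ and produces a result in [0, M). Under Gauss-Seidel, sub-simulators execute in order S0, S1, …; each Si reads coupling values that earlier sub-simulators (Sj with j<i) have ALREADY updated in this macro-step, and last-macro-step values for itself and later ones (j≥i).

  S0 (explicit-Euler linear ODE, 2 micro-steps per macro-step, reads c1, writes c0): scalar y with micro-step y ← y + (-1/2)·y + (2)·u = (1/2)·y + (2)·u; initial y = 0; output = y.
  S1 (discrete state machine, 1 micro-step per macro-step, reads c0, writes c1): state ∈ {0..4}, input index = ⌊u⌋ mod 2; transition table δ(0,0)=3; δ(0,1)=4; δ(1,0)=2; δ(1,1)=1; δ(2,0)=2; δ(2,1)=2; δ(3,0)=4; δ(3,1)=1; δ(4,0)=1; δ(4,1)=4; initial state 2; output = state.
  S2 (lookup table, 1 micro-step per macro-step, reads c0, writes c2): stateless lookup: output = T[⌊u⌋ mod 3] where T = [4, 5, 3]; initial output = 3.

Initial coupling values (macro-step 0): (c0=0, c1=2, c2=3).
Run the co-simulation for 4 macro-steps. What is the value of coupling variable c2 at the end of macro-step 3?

c2 at macro-step 3 = 5

macro 1: S0 reads c1=2 → after 2×micro: 6; S1 reads c0=6 → after 1×micro: 2; S2 reads c0=6 → after 1×micro: 4 ⇒ (c0=6, c1=2, c2=4)
macro 2: S0 reads c1=2 → after 2×micro: 15/2; S1 reads c0=15/2 → after 1×micro: 2; S2 reads c0=15/2 → after 1×micro: 5 ⇒ (c0=15/2, c1=2, c2=5)
macro 3: S0 reads c1=2 → after 2×micro: 63/8; S1 reads c0=63/8 → after 1×micro: 2; S2 reads c0=63/8 → after 1×micro: 5 ⇒ (c0=63/8, c1=2, c2=5)
macro 4: S0 reads c1=2 → after 2×micro: 255/32; S1 reads c0=255/32 → after 1×micro: 2; S2 reads c0=255/32 → after 1×micro: 5 ⇒ (c0=255/32, c1=2, c2=5)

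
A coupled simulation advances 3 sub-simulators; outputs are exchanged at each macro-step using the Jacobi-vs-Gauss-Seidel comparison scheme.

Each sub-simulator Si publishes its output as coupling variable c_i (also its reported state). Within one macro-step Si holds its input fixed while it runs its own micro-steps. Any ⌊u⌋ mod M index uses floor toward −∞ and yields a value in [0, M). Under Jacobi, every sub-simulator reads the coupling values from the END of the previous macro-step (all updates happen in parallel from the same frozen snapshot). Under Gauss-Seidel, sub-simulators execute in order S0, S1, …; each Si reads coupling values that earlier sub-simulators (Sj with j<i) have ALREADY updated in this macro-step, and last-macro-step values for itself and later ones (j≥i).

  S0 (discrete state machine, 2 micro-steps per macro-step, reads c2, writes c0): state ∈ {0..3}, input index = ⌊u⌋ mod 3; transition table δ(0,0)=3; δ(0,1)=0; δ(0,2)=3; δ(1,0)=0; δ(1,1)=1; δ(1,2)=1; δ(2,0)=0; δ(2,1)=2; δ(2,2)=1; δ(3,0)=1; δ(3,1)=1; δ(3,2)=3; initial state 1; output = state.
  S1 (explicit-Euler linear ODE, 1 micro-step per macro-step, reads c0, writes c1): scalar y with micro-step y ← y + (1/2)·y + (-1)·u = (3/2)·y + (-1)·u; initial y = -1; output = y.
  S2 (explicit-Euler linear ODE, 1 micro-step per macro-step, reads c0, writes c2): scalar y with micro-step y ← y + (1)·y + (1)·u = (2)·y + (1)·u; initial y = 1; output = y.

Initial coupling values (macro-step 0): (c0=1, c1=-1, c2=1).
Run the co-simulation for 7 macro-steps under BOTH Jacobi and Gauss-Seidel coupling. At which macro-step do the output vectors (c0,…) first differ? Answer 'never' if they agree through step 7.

[Jacobi] macro 1: S0 reads c2=1 → after 2×micro: 1; S1 reads c0=1 → after 1×micro: -5/2; S2 reads c0=1 → after 1×micro: 3 ⇒ (c0=1, c1=-5/2, c2=3)
[Jacobi] macro 2: S0 reads c2=3 → after 2×micro: 3; S1 reads c0=1 → after 1×micro: -19/4; S2 reads c0=1 → after 1×micro: 7 ⇒ (c0=3, c1=-19/4, c2=7)
[Jacobi] macro 3: S0 reads c2=7 → after 2×micro: 1; S1 reads c0=3 → after 1×micro: -81/8; S2 reads c0=3 → after 1×micro: 17 ⇒ (c0=1, c1=-81/8, c2=17)
[Jacobi] macro 4: S0 reads c2=17 → after 2×micro: 1; S1 reads c0=1 → after 1×micro: -259/16; S2 reads c0=1 → after 1×micro: 35 ⇒ (c0=1, c1=-259/16, c2=35)
[Jacobi] macro 5: S0 reads c2=35 → after 2×micro: 1; S1 reads c0=1 → after 1×micro: -809/32; S2 reads c0=1 → after 1×micro: 71 ⇒ (c0=1, c1=-809/32, c2=71)
[Jacobi] macro 6: S0 reads c2=71 → after 2×micro: 1; S1 reads c0=1 → after 1×micro: -2491/64; S2 reads c0=1 → after 1×micro: 143 ⇒ (c0=1, c1=-2491/64, c2=143)
[Jacobi] macro 7: S0 reads c2=143 → after 2×micro: 1; S1 reads c0=1 → after 1×micro: -7601/128; S2 reads c0=1 → after 1×micro: 287 ⇒ (c0=1, c1=-7601/128, c2=287)
[Gauss-Seidel] macro 1: S0 reads c2=1 → after 2×micro: 1; S1 reads c0=1 → after 1×micro: -5/2; S2 reads c0=1 → after 1×micro: 3 ⇒ (c0=1, c1=-5/2, c2=3)
[Gauss-Seidel] macro 2: S0 reads c2=3 → after 2×micro: 3; S1 reads c0=3 → after 1×micro: -27/4; S2 reads c0=3 → after 1×micro: 9 ⇒ (c0=3, c1=-27/4, c2=9)
[Gauss-Seidel] macro 3: S0 reads c2=9 → after 2×micro: 0; S1 reads c0=0 → after 1×micro: -81/8; S2 reads c0=0 → after 1×micro: 18 ⇒ (c0=0, c1=-81/8, c2=18)
[Gauss-Seidel] macro 4: S0 reads c2=18 → after 2×micro: 1; S1 reads c0=1 → after 1×micro: -259/16; S2 reads c0=1 → after 1×micro: 37 ⇒ (c0=1, c1=-259/16, c2=37)
[Gauss-Seidel] macro 5: S0 reads c2=37 → after 2×micro: 1; S1 reads c0=1 → after 1×micro: -809/32; S2 reads c0=1 → after 1×micro: 75 ⇒ (c0=1, c1=-809/32, c2=75)
[Gauss-Seidel] macro 6: S0 reads c2=75 → after 2×micro: 3; S1 reads c0=3 → after 1×micro: -2619/64; S2 reads c0=3 → after 1×micro: 153 ⇒ (c0=3, c1=-2619/64, c2=153)
[Gauss-Seidel] macro 7: S0 reads c2=153 → after 2×micro: 0; S1 reads c0=0 → after 1×micro: -7857/128; S2 reads c0=0 → after 1×micro: 306 ⇒ (c0=0, c1=-7857/128, c2=306)

first divergence at macro-step: 2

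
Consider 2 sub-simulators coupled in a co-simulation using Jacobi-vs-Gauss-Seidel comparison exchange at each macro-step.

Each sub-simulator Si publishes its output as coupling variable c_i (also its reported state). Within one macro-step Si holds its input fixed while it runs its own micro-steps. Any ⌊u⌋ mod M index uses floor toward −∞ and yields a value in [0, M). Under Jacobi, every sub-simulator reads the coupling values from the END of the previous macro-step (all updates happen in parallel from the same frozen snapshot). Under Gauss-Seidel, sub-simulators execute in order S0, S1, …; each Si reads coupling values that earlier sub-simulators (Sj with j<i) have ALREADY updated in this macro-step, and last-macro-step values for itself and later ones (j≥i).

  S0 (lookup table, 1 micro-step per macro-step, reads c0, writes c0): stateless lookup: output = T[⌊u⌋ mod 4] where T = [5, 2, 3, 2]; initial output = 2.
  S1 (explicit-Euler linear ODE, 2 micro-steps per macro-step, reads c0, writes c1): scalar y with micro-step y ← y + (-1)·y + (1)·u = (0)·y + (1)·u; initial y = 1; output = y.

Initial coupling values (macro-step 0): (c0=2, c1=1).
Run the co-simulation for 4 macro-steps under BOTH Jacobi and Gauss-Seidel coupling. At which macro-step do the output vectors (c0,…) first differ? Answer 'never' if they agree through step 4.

[Jacobi] macro 1: S0 reads c0=2 → after 1×micro: 3; S1 reads c0=2 → after 2×micro: 2 ⇒ (c0=3, c1=2)
[Jacobi] macro 2: S0 reads c0=3 → after 1×micro: 2; S1 reads c0=3 → after 2×micro: 3 ⇒ (c0=2, c1=3)
[Jacobi] macro 3: S0 reads c0=2 → after 1×micro: 3; S1 reads c0=2 → after 2×micro: 2 ⇒ (c0=3, c1=2)
[Jacobi] macro 4: S0 reads c0=3 → after 1×micro: 2; S1 reads c0=3 → after 2×micro: 3 ⇒ (c0=2, c1=3)
[Gauss-Seidel] macro 1: S0 reads c0=2 → after 1×micro: 3; S1 reads c0=3 → after 2×micro: 3 ⇒ (c0=3, c1=3)
[Gauss-Seidel] macro 2: S0 reads c0=3 → after 1×micro: 2; S1 reads c0=2 → after 2×micro: 2 ⇒ (c0=2, c1=2)
[Gauss-Seidel] macro 3: S0 reads c0=2 → after 1×micro: 3; S1 reads c0=3 → after 2×micro: 3 ⇒ (c0=3, c1=3)
[Gauss-Seidel] macro 4: S0 reads c0=3 → after 1×micro: 2; S1 reads c0=2 → after 2×micro: 2 ⇒ (c0=2, c1=2)

first divergence at macro-step: 1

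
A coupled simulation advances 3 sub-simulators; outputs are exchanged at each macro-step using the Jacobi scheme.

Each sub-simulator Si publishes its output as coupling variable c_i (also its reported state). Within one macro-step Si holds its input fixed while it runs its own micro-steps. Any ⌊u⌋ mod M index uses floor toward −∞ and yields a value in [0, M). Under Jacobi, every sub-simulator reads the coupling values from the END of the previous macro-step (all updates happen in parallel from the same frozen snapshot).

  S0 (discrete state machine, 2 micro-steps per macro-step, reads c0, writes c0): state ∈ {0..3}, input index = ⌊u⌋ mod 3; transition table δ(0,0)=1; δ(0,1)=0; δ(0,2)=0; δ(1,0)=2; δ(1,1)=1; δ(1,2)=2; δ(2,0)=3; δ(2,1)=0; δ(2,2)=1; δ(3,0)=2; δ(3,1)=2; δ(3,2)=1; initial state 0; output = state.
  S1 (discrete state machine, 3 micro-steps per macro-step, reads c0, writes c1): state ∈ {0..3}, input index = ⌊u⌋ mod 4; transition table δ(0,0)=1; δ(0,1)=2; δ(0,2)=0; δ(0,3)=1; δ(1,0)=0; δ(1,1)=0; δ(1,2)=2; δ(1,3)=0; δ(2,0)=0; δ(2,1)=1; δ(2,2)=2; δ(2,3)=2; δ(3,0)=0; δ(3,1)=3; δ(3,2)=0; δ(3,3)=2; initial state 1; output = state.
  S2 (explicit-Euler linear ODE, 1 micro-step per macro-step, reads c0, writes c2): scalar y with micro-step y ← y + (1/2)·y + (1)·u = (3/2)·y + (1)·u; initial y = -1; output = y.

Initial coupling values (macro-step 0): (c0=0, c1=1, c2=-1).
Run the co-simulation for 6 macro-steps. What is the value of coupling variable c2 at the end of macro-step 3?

macro 1: S0 reads c0=0 → after 2×micro: 2; S1 reads c0=0 → after 3×micro: 0; S2 reads c0=0 → after 1×micro: -3/2 ⇒ (c0=2, c1=0, c2=-3/2)
macro 2: S0 reads c0=2 → after 2×micro: 2; S1 reads c0=2 → after 3×micro: 0; S2 reads c0=2 → after 1×micro: -1/4 ⇒ (c0=2, c1=0, c2=-1/4)
macro 3: S0 reads c0=2 → after 2×micro: 2; S1 reads c0=2 → after 3×micro: 0; S2 reads c0=2 → after 1×micro: 13/8 ⇒ (c0=2, c1=0, c2=13/8)
macro 4: S0 reads c0=2 → after 2×micro: 2; S1 reads c0=2 → after 3×micro: 0; S2 reads c0=2 → after 1×micro: 71/16 ⇒ (c0=2, c1=0, c2=71/16)
macro 5: S0 reads c0=2 → after 2×micro: 2; S1 reads c0=2 → after 3×micro: 0; S2 reads c0=2 → after 1×micro: 277/32 ⇒ (c0=2, c1=0, c2=277/32)
macro 6: S0 reads c0=2 → after 2×micro: 2; S1 reads c0=2 → after 3×micro: 0; S2 reads c0=2 → after 1×micro: 959/64 ⇒ (c0=2, c1=0, c2=959/64)

c2 at macro-step 3 = 13/8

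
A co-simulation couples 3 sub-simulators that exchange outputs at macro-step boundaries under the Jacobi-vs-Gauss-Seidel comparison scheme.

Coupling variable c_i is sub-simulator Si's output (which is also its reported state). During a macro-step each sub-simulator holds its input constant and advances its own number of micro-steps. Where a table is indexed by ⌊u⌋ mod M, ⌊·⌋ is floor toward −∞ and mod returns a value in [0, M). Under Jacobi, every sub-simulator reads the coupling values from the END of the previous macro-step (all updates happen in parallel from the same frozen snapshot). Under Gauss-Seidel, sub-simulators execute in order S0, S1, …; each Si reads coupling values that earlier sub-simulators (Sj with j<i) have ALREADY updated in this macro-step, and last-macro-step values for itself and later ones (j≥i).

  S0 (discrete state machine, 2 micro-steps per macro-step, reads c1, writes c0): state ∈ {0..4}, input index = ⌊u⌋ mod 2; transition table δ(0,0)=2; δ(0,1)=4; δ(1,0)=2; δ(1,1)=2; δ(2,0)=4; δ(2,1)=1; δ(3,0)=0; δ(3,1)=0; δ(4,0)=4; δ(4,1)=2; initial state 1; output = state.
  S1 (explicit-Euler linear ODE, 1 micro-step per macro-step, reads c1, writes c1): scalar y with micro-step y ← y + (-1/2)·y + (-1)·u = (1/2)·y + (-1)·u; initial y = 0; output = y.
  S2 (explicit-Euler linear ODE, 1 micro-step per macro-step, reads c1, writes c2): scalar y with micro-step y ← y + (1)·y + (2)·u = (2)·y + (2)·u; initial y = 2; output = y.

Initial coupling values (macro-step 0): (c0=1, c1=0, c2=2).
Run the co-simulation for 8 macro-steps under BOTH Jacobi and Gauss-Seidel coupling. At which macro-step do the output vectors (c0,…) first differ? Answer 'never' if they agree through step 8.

[Jacobi] macro 1: S0 reads c1=0 → after 2×micro: 4; S1 reads c1=0 → after 1×micro: 0; S2 reads c1=0 → after 1×micro: 4 ⇒ (c0=4, c1=0, c2=4)
[Jacobi] macro 2: S0 reads c1=0 → after 2×micro: 4; S1 reads c1=0 → after 1×micro: 0; S2 reads c1=0 → after 1×micro: 8 ⇒ (c0=4, c1=0, c2=8)
[Jacobi] macro 3: S0 reads c1=0 → after 2×micro: 4; S1 reads c1=0 → after 1×micro: 0; S2 reads c1=0 → after 1×micro: 16 ⇒ (c0=4, c1=0, c2=16)
[Jacobi] macro 4: S0 reads c1=0 → after 2×micro: 4; S1 reads c1=0 → after 1×micro: 0; S2 reads c1=0 → after 1×micro: 32 ⇒ (c0=4, c1=0, c2=32)
[Jacobi] macro 5: S0 reads c1=0 → after 2×micro: 4; S1 reads c1=0 → after 1×micro: 0; S2 reads c1=0 → after 1×micro: 64 ⇒ (c0=4, c1=0, c2=64)
[Jacobi] macro 6: S0 reads c1=0 → after 2×micro: 4; S1 reads c1=0 → after 1×micro: 0; S2 reads c1=0 → after 1×micro: 128 ⇒ (c0=4, c1=0, c2=128)
[Jacobi] macro 7: S0 reads c1=0 → after 2×micro: 4; S1 reads c1=0 → after 1×micro: 0; S2 reads c1=0 → after 1×micro: 256 ⇒ (c0=4, c1=0, c2=256)
[Jacobi] macro 8: S0 reads c1=0 → after 2×micro: 4; S1 reads c1=0 → after 1×micro: 0; S2 reads c1=0 → after 1×micro: 512 ⇒ (c0=4, c1=0, c2=512)
[Gauss-Seidel] macro 1: S0 reads c1=0 → after 2×micro: 4; S1 reads c1=0 → after 1×micro: 0; S2 reads c1=0 → after 1×micro: 4 ⇒ (c0=4, c1=0, c2=4)
[Gauss-Seidel] macro 2: S0 reads c1=0 → after 2×micro: 4; S1 reads c1=0 → after 1×micro: 0; S2 reads c1=0 → after 1×micro: 8 ⇒ (c0=4, c1=0, c2=8)
[Gauss-Seidel] macro 3: S0 reads c1=0 → after 2×micro: 4; S1 reads c1=0 → after 1×micro: 0; S2 reads c1=0 → after 1×micro: 16 ⇒ (c0=4, c1=0, c2=16)
[Gauss-Seidel] macro 4: S0 reads c1=0 → after 2×micro: 4; S1 reads c1=0 → after 1×micro: 0; S2 reads c1=0 → after 1×micro: 32 ⇒ (c0=4, c1=0, c2=32)
[Gauss-Seidel] macro 5: S0 reads c1=0 → after 2×micro: 4; S1 reads c1=0 → after 1×micro: 0; S2 reads c1=0 → after 1×micro: 64 ⇒ (c0=4, c1=0, c2=64)
[Gauss-Seidel] macro 6: S0 reads c1=0 → after 2×micro: 4; S1 reads c1=0 → after 1×micro: 0; S2 reads c1=0 → after 1×micro: 128 ⇒ (c0=4, c1=0, c2=128)
[Gauss-Seidel] macro 7: S0 reads c1=0 → after 2×micro: 4; S1 reads c1=0 → after 1×micro: 0; S2 reads c1=0 → after 1×micro: 256 ⇒ (c0=4, c1=0, c2=256)
[Gauss-Seidel] macro 8: S0 reads c1=0 → after 2×micro: 4; S1 reads c1=0 → after 1×micro: 0; S2 reads c1=0 → after 1×micro: 512 ⇒ (c0=4, c1=0, c2=512)

first divergence at macro-step: never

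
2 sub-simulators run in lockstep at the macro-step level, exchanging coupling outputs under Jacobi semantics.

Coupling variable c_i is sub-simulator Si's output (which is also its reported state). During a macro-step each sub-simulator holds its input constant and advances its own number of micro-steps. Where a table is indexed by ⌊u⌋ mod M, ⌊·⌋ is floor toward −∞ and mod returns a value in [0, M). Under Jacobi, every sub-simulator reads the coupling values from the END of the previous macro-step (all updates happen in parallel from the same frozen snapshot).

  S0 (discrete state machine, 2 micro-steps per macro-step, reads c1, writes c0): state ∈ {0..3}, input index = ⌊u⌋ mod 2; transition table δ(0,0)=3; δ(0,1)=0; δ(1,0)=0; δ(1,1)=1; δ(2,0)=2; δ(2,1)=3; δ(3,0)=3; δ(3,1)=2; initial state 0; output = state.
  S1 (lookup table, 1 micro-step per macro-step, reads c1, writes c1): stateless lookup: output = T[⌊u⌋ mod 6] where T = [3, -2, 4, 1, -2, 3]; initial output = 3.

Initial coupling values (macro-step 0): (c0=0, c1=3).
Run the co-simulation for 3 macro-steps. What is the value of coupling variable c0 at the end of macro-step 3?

macro 1: S0 reads c1=3 → after 2×micro: 0; S1 reads c1=3 → after 1×micro: 1 ⇒ (c0=0, c1=1)
macro 2: S0 reads c1=1 → after 2×micro: 0; S1 reads c1=1 → after 1×micro: -2 ⇒ (c0=0, c1=-2)
macro 3: S0 reads c1=-2 → after 2×micro: 3; S1 reads c1=-2 → after 1×micro: -2 ⇒ (c0=3, c1=-2)

c0 at macro-step 3 = 3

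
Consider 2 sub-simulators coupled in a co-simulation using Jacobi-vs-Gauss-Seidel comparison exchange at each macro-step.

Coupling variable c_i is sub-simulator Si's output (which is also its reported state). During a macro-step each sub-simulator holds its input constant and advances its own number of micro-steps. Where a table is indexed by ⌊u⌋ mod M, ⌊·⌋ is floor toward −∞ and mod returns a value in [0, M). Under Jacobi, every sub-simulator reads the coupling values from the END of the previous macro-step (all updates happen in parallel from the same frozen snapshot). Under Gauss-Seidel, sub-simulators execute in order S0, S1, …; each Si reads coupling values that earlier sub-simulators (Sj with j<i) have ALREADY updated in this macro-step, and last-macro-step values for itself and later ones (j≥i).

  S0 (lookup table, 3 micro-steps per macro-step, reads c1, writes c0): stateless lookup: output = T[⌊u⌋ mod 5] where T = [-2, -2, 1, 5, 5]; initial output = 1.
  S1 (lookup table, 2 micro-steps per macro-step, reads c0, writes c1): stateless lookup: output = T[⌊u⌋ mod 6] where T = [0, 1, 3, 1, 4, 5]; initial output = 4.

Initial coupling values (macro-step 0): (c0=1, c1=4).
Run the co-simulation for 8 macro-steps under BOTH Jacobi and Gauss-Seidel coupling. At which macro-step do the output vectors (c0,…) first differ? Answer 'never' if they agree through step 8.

[Jacobi] macro 1: S0 reads c1=4 → after 3×micro: 5; S1 reads c0=1 → after 2×micro: 1 ⇒ (c0=5, c1=1)
[Jacobi] macro 2: S0 reads c1=1 → after 3×micro: -2; S1 reads c0=5 → after 2×micro: 5 ⇒ (c0=-2, c1=5)
[Jacobi] macro 3: S0 reads c1=5 → after 3×micro: -2; S1 reads c0=-2 → after 2×micro: 4 ⇒ (c0=-2, c1=4)
[Jacobi] macro 4: S0 reads c1=4 → after 3×micro: 5; S1 reads c0=-2 → after 2×micro: 4 ⇒ (c0=5, c1=4)
[Jacobi] macro 5: S0 reads c1=4 → after 3×micro: 5; S1 reads c0=5 → after 2×micro: 5 ⇒ (c0=5, c1=5)
[Jacobi] macro 6: S0 reads c1=5 → after 3×micro: -2; S1 reads c0=5 → after 2×micro: 5 ⇒ (c0=-2, c1=5)
[Jacobi] macro 7: S0 reads c1=5 → after 3×micro: -2; S1 reads c0=-2 → after 2×micro: 4 ⇒ (c0=-2, c1=4)
[Jacobi] macro 8: S0 reads c1=4 → after 3×micro: 5; S1 reads c0=-2 → after 2×micro: 4 ⇒ (c0=5, c1=4)
[Gauss-Seidel] macro 1: S0 reads c1=4 → after 3×micro: 5; S1 reads c0=5 → after 2×micro: 5 ⇒ (c0=5, c1=5)
[Gauss-Seidel] macro 2: S0 reads c1=5 → after 3×micro: -2; S1 reads c0=-2 → after 2×micro: 4 ⇒ (c0=-2, c1=4)
[Gauss-Seidel] macro 3: S0 reads c1=4 → after 3×micro: 5; S1 reads c0=5 → after 2×micro: 5 ⇒ (c0=5, c1=5)
[Gauss-Seidel] macro 4: S0 reads c1=5 → after 3×micro: -2; S1 reads c0=-2 → after 2×micro: 4 ⇒ (c0=-2, c1=4)
[Gauss-Seidel] macro 5: S0 reads c1=4 → after 3×micro: 5; S1 reads c0=5 → after 2×micro: 5 ⇒ (c0=5, c1=5)
[Gauss-Seidel] macro 6: S0 reads c1=5 → after 3×micro: -2; S1 reads c0=-2 → after 2×micro: 4 ⇒ (c0=-2, c1=4)
[Gauss-Seidel] macro 7: S0 reads c1=4 → after 3×micro: 5; S1 reads c0=5 → after 2×micro: 5 ⇒ (c0=5, c1=5)
[Gauss-Seidel] macro 8: S0 reads c1=5 → after 3×micro: -2; S1 reads c0=-2 → after 2×micro: 4 ⇒ (c0=-2, c1=4)

first divergence at macro-step: 1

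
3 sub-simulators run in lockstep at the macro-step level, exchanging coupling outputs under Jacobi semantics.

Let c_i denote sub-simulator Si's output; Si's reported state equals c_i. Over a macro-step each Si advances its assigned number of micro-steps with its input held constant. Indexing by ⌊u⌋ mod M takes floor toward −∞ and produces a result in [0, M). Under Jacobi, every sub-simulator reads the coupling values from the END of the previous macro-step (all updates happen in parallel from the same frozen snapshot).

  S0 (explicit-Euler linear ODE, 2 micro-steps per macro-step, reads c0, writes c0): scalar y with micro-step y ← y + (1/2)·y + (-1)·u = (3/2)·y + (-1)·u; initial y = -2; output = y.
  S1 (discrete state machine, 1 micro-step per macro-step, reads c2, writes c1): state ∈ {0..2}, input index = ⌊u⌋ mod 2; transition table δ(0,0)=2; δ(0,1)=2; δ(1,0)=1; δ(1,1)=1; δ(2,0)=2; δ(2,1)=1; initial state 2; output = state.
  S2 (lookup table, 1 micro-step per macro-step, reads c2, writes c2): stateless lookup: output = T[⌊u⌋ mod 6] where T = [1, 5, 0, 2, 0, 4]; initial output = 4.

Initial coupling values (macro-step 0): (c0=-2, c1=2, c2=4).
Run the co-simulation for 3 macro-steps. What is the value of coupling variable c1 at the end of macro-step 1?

c1 at macro-step 1 = 2

macro 1: S0 reads c0=-2 → after 2×micro: 1/2; S1 reads c2=4 → after 1×micro: 2; S2 reads c2=4 → after 1×micro: 0 ⇒ (c0=1/2, c1=2, c2=0)
macro 2: S0 reads c0=1/2 → after 2×micro: -1/8; S1 reads c2=0 → after 1×micro: 2; S2 reads c2=0 → after 1×micro: 1 ⇒ (c0=-1/8, c1=2, c2=1)
macro 3: S0 reads c0=-1/8 → after 2×micro: 1/32; S1 reads c2=1 → after 1×micro: 1; S2 reads c2=1 → after 1×micro: 5 ⇒ (c0=1/32, c1=1, c2=5)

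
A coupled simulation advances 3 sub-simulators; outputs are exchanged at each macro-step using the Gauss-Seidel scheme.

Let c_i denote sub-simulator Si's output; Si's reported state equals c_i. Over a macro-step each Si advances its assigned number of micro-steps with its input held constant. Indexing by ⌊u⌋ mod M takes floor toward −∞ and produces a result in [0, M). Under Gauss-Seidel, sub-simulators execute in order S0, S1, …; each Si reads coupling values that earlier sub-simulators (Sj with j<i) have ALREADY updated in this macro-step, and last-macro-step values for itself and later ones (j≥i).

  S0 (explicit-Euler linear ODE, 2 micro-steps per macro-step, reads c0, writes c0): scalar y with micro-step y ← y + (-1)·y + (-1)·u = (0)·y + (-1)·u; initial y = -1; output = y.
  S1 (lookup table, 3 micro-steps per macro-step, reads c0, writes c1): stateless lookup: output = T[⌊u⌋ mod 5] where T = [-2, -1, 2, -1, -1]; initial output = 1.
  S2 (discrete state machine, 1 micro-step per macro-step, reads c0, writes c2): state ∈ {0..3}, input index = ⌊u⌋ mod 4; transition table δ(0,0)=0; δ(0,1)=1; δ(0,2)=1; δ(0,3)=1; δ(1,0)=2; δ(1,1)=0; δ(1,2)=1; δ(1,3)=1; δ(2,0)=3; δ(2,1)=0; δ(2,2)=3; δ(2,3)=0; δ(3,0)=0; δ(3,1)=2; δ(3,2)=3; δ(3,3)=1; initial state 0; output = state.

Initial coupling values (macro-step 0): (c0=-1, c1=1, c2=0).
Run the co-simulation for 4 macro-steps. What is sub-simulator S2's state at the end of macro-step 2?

macro 1: S0 reads c0=-1 → after 2×micro: 1; S1 reads c0=1 → after 3×micro: -1; S2 reads c0=1 → after 1×micro: 1 ⇒ (c0=1, c1=-1, c2=1)
macro 2: S0 reads c0=1 → after 2×micro: -1; S1 reads c0=-1 → after 3×micro: -1; S2 reads c0=-1 → after 1×micro: 1 ⇒ (c0=-1, c1=-1, c2=1)
macro 3: S0 reads c0=-1 → after 2×micro: 1; S1 reads c0=1 → after 3×micro: -1; S2 reads c0=1 → after 1×micro: 0 ⇒ (c0=1, c1=-1, c2=0)
macro 4: S0 reads c0=1 → after 2×micro: -1; S1 reads c0=-1 → after 3×micro: -1; S2 reads c0=-1 → after 1×micro: 1 ⇒ (c0=-1, c1=-1, c2=1)

S2 state at macro-step 2 = 1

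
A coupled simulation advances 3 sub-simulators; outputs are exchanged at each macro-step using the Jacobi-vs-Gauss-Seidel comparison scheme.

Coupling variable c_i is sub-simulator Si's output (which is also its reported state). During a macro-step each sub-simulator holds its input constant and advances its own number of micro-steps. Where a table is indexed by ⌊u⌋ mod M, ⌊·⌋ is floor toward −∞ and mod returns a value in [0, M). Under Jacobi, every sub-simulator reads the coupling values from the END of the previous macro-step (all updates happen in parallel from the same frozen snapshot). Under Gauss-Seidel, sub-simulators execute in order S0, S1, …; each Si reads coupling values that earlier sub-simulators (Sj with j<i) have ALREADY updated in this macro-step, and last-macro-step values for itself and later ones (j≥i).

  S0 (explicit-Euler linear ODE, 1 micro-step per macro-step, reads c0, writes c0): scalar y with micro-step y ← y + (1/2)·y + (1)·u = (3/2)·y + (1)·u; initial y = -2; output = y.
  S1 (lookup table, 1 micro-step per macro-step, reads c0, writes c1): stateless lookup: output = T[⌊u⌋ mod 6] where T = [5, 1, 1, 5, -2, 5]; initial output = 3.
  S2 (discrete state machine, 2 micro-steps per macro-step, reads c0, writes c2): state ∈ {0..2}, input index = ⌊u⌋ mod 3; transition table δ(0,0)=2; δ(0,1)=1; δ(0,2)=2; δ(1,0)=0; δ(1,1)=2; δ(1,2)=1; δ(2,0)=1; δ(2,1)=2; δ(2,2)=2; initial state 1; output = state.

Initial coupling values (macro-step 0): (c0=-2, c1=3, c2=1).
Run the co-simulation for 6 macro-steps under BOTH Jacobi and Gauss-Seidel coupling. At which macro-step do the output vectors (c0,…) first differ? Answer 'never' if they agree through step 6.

[Jacobi] macro 1: S0 reads c0=-2 → after 1×micro: -5; S1 reads c0=-2 → after 1×micro: -2; S2 reads c0=-2 → after 2×micro: 2 ⇒ (c0=-5, c1=-2, c2=2)
[Jacobi] macro 2: S0 reads c0=-5 → after 1×micro: -25/2; S1 reads c0=-5 → after 1×micro: 1; S2 reads c0=-5 → after 2×micro: 2 ⇒ (c0=-25/2, c1=1, c2=2)
[Jacobi] macro 3: S0 reads c0=-25/2 → after 1×micro: -125/4; S1 reads c0=-25/2 → after 1×micro: 5; S2 reads c0=-25/2 → after 2×micro: 2 ⇒ (c0=-125/4, c1=5, c2=2)
[Jacobi] macro 4: S0 reads c0=-125/4 → after 1×micro: -625/8; S1 reads c0=-125/4 → after 1×micro: -2; S2 reads c0=-125/4 → after 2×micro: 2 ⇒ (c0=-625/8, c1=-2, c2=2)
[Jacobi] macro 5: S0 reads c0=-625/8 → after 1×micro: -3125/16; S1 reads c0=-625/8 → after 1×micro: 5; S2 reads c0=-625/8 → after 2×micro: 2 ⇒ (c0=-3125/16, c1=5, c2=2)
[Jacobi] macro 6: S0 reads c0=-3125/16 → after 1×micro: -15625/32; S1 reads c0=-3125/16 → after 1×micro: 1; S2 reads c0=-3125/16 → after 2×micro: 2 ⇒ (c0=-15625/32, c1=1, c2=2)
[Gauss-Seidel] macro 1: S0 reads c0=-2 → after 1×micro: -5; S1 reads c0=-5 → after 1×micro: 1; S2 reads c0=-5 → after 2×micro: 2 ⇒ (c0=-5, c1=1, c2=2)
[Gauss-Seidel] macro 2: S0 reads c0=-5 → after 1×micro: -25/2; S1 reads c0=-25/2 → after 1×micro: 5; S2 reads c0=-25/2 → after 2×micro: 2 ⇒ (c0=-25/2, c1=5, c2=2)
[Gauss-Seidel] macro 3: S0 reads c0=-25/2 → after 1×micro: -125/4; S1 reads c0=-125/4 → after 1×micro: -2; S2 reads c0=-125/4 → after 2×micro: 2 ⇒ (c0=-125/4, c1=-2, c2=2)
[Gauss-Seidel] macro 4: S0 reads c0=-125/4 → after 1×micro: -625/8; S1 reads c0=-625/8 → after 1×micro: 5; S2 reads c0=-625/8 → after 2×micro: 2 ⇒ (c0=-625/8, c1=5, c2=2)
[Gauss-Seidel] macro 5: S0 reads c0=-625/8 → after 1×micro: -3125/16; S1 reads c0=-3125/16 → after 1×micro: 1; S2 reads c0=-3125/16 → after 2×micro: 2 ⇒ (c0=-3125/16, c1=1, c2=2)
[Gauss-Seidel] macro 6: S0 reads c0=-3125/16 → after 1×micro: -15625/32; S1 reads c0=-15625/32 → after 1×micro: 5; S2 reads c0=-15625/32 → after 2×micro: 0 ⇒ (c0=-15625/32, c1=5, c2=0)

first divergence at macro-step: 1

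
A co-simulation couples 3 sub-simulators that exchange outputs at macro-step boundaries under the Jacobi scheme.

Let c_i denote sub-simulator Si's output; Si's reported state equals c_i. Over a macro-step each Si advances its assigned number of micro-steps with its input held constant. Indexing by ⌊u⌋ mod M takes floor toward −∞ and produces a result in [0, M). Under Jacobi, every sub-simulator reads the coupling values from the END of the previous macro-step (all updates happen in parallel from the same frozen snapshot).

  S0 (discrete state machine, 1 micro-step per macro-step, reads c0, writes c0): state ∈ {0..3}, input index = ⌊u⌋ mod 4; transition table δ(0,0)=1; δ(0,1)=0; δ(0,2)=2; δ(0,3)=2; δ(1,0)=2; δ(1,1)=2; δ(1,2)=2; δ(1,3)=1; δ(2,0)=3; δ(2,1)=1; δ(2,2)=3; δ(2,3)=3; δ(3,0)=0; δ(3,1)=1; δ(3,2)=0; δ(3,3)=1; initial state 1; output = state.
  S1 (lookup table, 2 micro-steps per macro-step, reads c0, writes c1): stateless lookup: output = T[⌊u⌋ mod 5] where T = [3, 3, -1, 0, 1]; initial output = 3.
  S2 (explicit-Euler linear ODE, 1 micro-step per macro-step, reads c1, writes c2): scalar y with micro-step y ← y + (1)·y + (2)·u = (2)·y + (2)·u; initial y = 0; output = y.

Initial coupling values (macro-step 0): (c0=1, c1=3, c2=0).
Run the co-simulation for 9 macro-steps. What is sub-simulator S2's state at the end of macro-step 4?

macro 1: S0 reads c0=1 → after 1×micro: 2; S1 reads c0=1 → after 2×micro: 3; S2 reads c1=3 → after 1×micro: 6 ⇒ (c0=2, c1=3, c2=6)
macro 2: S0 reads c0=2 → after 1×micro: 3; S1 reads c0=2 → after 2×micro: -1; S2 reads c1=3 → after 1×micro: 18 ⇒ (c0=3, c1=-1, c2=18)
macro 3: S0 reads c0=3 → after 1×micro: 1; S1 reads c0=3 → after 2×micro: 0; S2 reads c1=-1 → after 1×micro: 34 ⇒ (c0=1, c1=0, c2=34)
macro 4: S0 reads c0=1 → after 1×micro: 2; S1 reads c0=1 → after 2×micro: 3; S2 reads c1=0 → after 1×micro: 68 ⇒ (c0=2, c1=3, c2=68)
macro 5: S0 reads c0=2 → after 1×micro: 3; S1 reads c0=2 → after 2×micro: -1; S2 reads c1=3 → after 1×micro: 142 ⇒ (c0=3, c1=-1, c2=142)
macro 6: S0 reads c0=3 → after 1×micro: 1; S1 reads c0=3 → after 2×micro: 0; S2 reads c1=-1 → after 1×micro: 282 ⇒ (c0=1, c1=0, c2=282)
macro 7: S0 reads c0=1 → after 1×micro: 2; S1 reads c0=1 → after 2×micro: 3; S2 reads c1=0 → after 1×micro: 564 ⇒ (c0=2, c1=3, c2=564)
macro 8: S0 reads c0=2 → after 1×micro: 3; S1 reads c0=2 → after 2×micro: -1; S2 reads c1=3 → after 1×micro: 1134 ⇒ (c0=3, c1=-1, c2=1134)
macro 9: S0 reads c0=3 → after 1×micro: 1; S1 reads c0=3 → after 2×micro: 0; S2 reads c1=-1 → after 1×micro: 2266 ⇒ (c0=1, c1=0, c2=2266)

S2 state at macro-step 4 = 68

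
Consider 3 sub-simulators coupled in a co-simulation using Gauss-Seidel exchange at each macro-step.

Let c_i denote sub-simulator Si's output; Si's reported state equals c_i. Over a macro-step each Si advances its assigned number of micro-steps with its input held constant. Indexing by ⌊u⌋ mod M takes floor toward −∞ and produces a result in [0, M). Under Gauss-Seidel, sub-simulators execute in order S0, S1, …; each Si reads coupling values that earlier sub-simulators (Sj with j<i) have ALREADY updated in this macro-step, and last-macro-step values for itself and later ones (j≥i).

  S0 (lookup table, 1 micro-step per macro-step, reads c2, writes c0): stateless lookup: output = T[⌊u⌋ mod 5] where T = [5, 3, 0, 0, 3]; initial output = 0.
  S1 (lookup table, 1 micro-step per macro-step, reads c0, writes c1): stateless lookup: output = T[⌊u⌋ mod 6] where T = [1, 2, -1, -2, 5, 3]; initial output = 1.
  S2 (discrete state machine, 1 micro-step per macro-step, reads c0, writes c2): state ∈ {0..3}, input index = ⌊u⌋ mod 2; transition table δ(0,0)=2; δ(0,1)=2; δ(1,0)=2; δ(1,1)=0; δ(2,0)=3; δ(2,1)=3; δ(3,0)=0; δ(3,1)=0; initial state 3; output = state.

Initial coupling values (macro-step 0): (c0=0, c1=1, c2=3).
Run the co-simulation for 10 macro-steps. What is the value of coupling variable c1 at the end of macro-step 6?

macro 1: S0 reads c2=3 → after 1×micro: 0; S1 reads c0=0 → after 1×micro: 1; S2 reads c0=0 → after 1×micro: 0 ⇒ (c0=0, c1=1, c2=0)
macro 2: S0 reads c2=0 → after 1×micro: 5; S1 reads c0=5 → after 1×micro: 3; S2 reads c0=5 → after 1×micro: 2 ⇒ (c0=5, c1=3, c2=2)
macro 3: S0 reads c2=2 → after 1×micro: 0; S1 reads c0=0 → after 1×micro: 1; S2 reads c0=0 → after 1×micro: 3 ⇒ (c0=0, c1=1, c2=3)
macro 4: S0 reads c2=3 → after 1×micro: 0; S1 reads c0=0 → after 1×micro: 1; S2 reads c0=0 → after 1×micro: 0 ⇒ (c0=0, c1=1, c2=0)
macro 5: S0 reads c2=0 → after 1×micro: 5; S1 reads c0=5 → after 1×micro: 3; S2 reads c0=5 → after 1×micro: 2 ⇒ (c0=5, c1=3, c2=2)
macro 6: S0 reads c2=2 → after 1×micro: 0; S1 reads c0=0 → after 1×micro: 1; S2 reads c0=0 → after 1×micro: 3 ⇒ (c0=0, c1=1, c2=3)
macro 7: S0 reads c2=3 → after 1×micro: 0; S1 reads c0=0 → after 1×micro: 1; S2 reads c0=0 → after 1×micro: 0 ⇒ (c0=0, c1=1, c2=0)
macro 8: S0 reads c2=0 → after 1×micro: 5; S1 reads c0=5 → after 1×micro: 3; S2 reads c0=5 → after 1×micro: 2 ⇒ (c0=5, c1=3, c2=2)
macro 9: S0 reads c2=2 → after 1×micro: 0; S1 reads c0=0 → after 1×micro: 1; S2 reads c0=0 → after 1×micro: 3 ⇒ (c0=0, c1=1, c2=3)
macro 10: S0 reads c2=3 → after 1×micro: 0; S1 reads c0=0 → after 1×micro: 1; S2 reads c0=0 → after 1×micro: 0 ⇒ (c0=0, c1=1, c2=0)

c1 at macro-step 6 = 1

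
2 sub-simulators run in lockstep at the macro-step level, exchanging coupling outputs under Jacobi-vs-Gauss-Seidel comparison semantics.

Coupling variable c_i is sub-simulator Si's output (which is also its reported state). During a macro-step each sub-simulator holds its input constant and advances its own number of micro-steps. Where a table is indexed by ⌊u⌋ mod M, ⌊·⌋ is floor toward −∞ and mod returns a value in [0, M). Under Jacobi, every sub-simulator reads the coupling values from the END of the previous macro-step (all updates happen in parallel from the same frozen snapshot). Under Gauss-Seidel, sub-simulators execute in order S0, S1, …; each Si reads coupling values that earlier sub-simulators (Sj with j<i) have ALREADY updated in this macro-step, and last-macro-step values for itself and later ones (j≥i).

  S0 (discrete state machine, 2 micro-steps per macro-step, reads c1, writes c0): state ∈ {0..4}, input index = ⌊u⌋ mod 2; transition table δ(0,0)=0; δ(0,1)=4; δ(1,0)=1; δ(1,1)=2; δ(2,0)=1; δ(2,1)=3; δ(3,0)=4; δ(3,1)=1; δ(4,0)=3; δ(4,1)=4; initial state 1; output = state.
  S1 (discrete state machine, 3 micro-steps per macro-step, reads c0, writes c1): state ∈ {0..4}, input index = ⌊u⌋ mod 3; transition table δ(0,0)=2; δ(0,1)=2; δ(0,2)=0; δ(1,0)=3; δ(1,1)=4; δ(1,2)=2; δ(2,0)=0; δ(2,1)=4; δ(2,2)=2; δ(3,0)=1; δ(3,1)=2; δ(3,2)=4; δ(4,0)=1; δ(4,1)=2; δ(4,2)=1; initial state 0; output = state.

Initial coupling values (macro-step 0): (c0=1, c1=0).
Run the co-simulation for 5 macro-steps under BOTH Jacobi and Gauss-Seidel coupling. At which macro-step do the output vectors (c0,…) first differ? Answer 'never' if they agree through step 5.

[Jacobi] macro 1: S0 reads c1=0 → after 2×micro: 1; S1 reads c0=1 → after 3×micro: 2 ⇒ (c0=1, c1=2)
[Jacobi] macro 2: S0 reads c1=2 → after 2×micro: 1; S1 reads c0=1 → after 3×micro: 4 ⇒ (c0=1, c1=4)
[Jacobi] macro 3: S0 reads c1=4 → after 2×micro: 1; S1 reads c0=1 → after 3×micro: 2 ⇒ (c0=1, c1=2)
[Jacobi] macro 4: S0 reads c1=2 → after 2×micro: 1; S1 reads c0=1 → after 3×micro: 4 ⇒ (c0=1, c1=4)
[Jacobi] macro 5: S0 reads c1=4 → after 2×micro: 1; S1 reads c0=1 → after 3×micro: 2 ⇒ (c0=1, c1=2)
[Gauss-Seidel] macro 1: S0 reads c1=0 → after 2×micro: 1; S1 reads c0=1 → after 3×micro: 2 ⇒ (c0=1, c1=2)
[Gauss-Seidel] macro 2: S0 reads c1=2 → after 2×micro: 1; S1 reads c0=1 → after 3×micro: 4 ⇒ (c0=1, c1=4)
[Gauss-Seidel] macro 3: S0 reads c1=4 → after 2×micro: 1; S1 reads c0=1 → after 3×micro: 2 ⇒ (c0=1, c1=2)
[Gauss-Seidel] macro 4: S0 reads c1=2 → after 2×micro: 1; S1 reads c0=1 → after 3×micro: 4 ⇒ (c0=1, c1=4)
[Gauss-Seidel] macro 5: S0 reads c1=4 → after 2×micro: 1; S1 reads c0=1 → after 3×micro: 2 ⇒ (c0=1, c1=2)

first divergence at macro-step: never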